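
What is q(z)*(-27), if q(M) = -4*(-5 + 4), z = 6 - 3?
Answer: -108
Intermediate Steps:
z = 3
q(M) = 4 (q(M) = -4*(-1) = 4)
q(z)*(-27) = 4*(-27) = -108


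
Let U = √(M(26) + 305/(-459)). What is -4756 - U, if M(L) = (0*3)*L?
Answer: -4756 - I*√15555/153 ≈ -4756.0 - 0.81516*I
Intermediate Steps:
M(L) = 0 (M(L) = 0*L = 0)
U = I*√15555/153 (U = √(0 + 305/(-459)) = √(0 + 305*(-1/459)) = √(0 - 305/459) = √(-305/459) = I*√15555/153 ≈ 0.81516*I)
-4756 - U = -4756 - I*√15555/153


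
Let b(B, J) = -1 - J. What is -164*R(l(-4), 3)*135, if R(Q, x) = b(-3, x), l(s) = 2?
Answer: 88560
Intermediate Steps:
R(Q, x) = -1 - x
-164*R(l(-4), 3)*135 = -164*(-1 - 1*3)*135 = -164*(-1 - 3)*135 = -164*(-4)*135 = 656*135 = 88560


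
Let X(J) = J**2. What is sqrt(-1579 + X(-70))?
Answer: 9*sqrt(41) ≈ 57.628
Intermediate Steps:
sqrt(-1579 + X(-70)) = sqrt(-1579 + (-70)**2) = sqrt(-1579 + 4900) = sqrt(3321) = 9*sqrt(41)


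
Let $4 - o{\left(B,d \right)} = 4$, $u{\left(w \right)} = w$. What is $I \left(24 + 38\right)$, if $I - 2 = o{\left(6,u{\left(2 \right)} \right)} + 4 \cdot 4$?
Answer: $1116$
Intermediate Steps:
$o{\left(B,d \right)} = 0$ ($o{\left(B,d \right)} = 4 - 4 = 0$)
$I = 18$ ($I = 2 + \left(0 + 4 \cdot 4\right) = 2 + \left(0 + 16\right) = 2 + 16 = 18$)
$I \left(24 + 38\right) = 18 \left(24 + 38\right) = 18 \cdot 62 = 1116$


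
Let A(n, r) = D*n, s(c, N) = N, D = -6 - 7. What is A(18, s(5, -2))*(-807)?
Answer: 188838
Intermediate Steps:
D = -13
A(n, r) = -13*n
A(18, s(5, -2))*(-807) = -13*18*(-807) = -234*(-807) = 188838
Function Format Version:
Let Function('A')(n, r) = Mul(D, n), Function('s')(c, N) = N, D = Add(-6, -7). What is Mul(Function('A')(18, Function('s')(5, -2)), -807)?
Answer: 188838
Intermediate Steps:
D = -13
Function('A')(n, r) = Mul(-13, n)
Mul(Function('A')(18, Function('s')(5, -2)), -807) = Mul(Mul(-13, 18), -807) = Mul(-234, -807) = 188838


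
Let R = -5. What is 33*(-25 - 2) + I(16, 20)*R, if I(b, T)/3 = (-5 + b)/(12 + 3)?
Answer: -902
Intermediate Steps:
I(b, T) = -1 + b/5 (I(b, T) = 3*((-5 + b)/(12 + 3)) = 3*((-5 + b)/15) = 3*((-5 + b)*(1/15)) = 3*(-1/3 + b/15) = -1 + b/5)
33*(-25 - 2) + I(16, 20)*R = 33*(-25 - 2) + (-1 + (1/5)*16)*(-5) = 33*(-27) + (-1 + 16/5)*(-5) = -891 + (11/5)*(-5) = -891 - 11 = -902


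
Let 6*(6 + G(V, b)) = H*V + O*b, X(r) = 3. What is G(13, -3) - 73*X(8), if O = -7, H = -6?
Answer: -469/2 ≈ -234.50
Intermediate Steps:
G(V, b) = -6 - V - 7*b/6 (G(V, b) = -6 + (-6*V - 7*b)/6 = -6 + (-7*b - 6*V)/6 = -6 + (-V - 7*b/6) = -6 - V - 7*b/6)
G(13, -3) - 73*X(8) = (-6 - 1*13 - 7/6*(-3)) - 73*3 = (-6 - 13 + 7/2) - 219 = -31/2 - 219 = -469/2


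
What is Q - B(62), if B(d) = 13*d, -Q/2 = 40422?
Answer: -81650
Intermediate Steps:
Q = -80844 (Q = -2*40422 = -80844)
Q - B(62) = -80844 - 13*62 = -80844 - 1*806 = -80844 - 806 = -81650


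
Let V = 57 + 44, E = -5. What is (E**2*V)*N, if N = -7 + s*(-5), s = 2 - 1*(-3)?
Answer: -80800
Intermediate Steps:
s = 5 (s = 2 + 3 = 5)
V = 101
N = -32 (N = -7 + 5*(-5) = -7 - 25 = -32)
(E**2*V)*N = ((-5)**2*101)*(-32) = (25*101)*(-32) = 2525*(-32) = -80800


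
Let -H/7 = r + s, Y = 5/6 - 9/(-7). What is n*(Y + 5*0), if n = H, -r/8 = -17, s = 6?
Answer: -6319/3 ≈ -2106.3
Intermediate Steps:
Y = 89/42 (Y = 5*(⅙) - 9*(-⅐) = ⅚ + 9/7 = 89/42 ≈ 2.1190)
r = 136 (r = -8*(-17) = 136)
H = -994 (H = -7*(136 + 6) = -7*142 = -994)
n = -994
n*(Y + 5*0) = -994*(89/42 + 5*0) = -994*(89/42 + 0) = -994*89/42 = -6319/3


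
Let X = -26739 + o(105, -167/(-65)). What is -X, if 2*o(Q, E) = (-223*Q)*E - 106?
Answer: 1478653/26 ≈ 56871.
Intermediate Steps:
o(Q, E) = -53 - 223*E*Q/2 (o(Q, E) = ((-223*Q)*E - 106)/2 = (-223*E*Q - 106)/2 = (-106 - 223*E*Q)/2 = -53 - 223*E*Q/2)
X = -1478653/26 (X = -26739 + (-53 - 223/2*(-167/(-65))*105) = -26739 + (-53 - 223/2*(-167*(-1/65))*105) = -26739 + (-53 - 223/2*167/65*105) = -26739 + (-53 - 782061/26) = -26739 - 783439/26 = -1478653/26 ≈ -56871.)
-X = -1*(-1478653/26) = 1478653/26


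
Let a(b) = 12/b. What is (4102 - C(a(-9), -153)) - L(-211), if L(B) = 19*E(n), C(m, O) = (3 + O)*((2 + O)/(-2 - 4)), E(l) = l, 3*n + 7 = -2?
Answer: 7934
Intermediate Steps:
n = -3 (n = -7/3 + (⅓)*(-2) = -7/3 - ⅔ = -3)
C(m, O) = (3 + O)*(-⅓ - O/6) (C(m, O) = (3 + O)*((2 + O)/(-6)) = (3 + O)*((2 + O)*(-⅙)) = (3 + O)*(-⅓ - O/6))
L(B) = -57 (L(B) = 19*(-3) = -57)
(4102 - C(a(-9), -153)) - L(-211) = (4102 - (-1 - ⅚*(-153) - ⅙*(-153)²)) - 1*(-57) = (4102 - (-1 + 255/2 - ⅙*23409)) + 57 = (4102 - (-1 + 255/2 - 7803/2)) + 57 = (4102 - 1*(-3775)) + 57 = (4102 + 3775) + 57 = 7877 + 57 = 7934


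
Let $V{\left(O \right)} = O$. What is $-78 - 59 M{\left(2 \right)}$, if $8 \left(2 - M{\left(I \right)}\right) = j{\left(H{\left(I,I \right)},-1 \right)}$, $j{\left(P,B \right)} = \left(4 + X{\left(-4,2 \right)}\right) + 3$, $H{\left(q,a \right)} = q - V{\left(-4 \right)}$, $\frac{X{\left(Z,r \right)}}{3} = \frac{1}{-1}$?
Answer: $- \frac{333}{2} \approx -166.5$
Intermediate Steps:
$X{\left(Z,r \right)} = -3$ ($X{\left(Z,r \right)} = \frac{3}{-1} = 3 \left(-1\right) = -3$)
$H{\left(q,a \right)} = 4 + q$ ($H{\left(q,a \right)} = q - -4 = q + 4 = 4 + q$)
$j{\left(P,B \right)} = 4$ ($j{\left(P,B \right)} = \left(4 - 3\right) + 3 = 1 + 3 = 4$)
$M{\left(I \right)} = \frac{3}{2}$ ($M{\left(I \right)} = 2 - \frac{1}{2} = \frac{3}{2}$)
$-78 - 59 M{\left(2 \right)} = -78 - \frac{177}{2} = - \frac{333}{2}$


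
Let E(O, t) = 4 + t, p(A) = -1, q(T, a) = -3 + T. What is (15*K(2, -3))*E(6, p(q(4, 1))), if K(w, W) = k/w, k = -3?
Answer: -135/2 ≈ -67.500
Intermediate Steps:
K(w, W) = -3/w
(15*K(2, -3))*E(6, p(q(4, 1))) = (15*(-3/2))*(4 - 1) = (15*(-3*½))*3 = (15*(-3/2))*3 = -45/2*3 = -135/2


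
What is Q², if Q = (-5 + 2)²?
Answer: 81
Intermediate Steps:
Q = 9 (Q = (-3)² = 9)
Q² = 9² = 81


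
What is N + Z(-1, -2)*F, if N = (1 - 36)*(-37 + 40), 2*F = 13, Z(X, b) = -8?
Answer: -157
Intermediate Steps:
F = 13/2 (F = (½)*13 = 13/2 ≈ 6.5000)
N = -105 (N = -35*3 = -105)
N + Z(-1, -2)*F = -105 - 8*13/2 = -105 - 52 = -157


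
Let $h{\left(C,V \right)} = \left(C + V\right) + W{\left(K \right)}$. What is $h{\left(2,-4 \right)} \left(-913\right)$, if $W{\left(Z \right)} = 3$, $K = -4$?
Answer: $-913$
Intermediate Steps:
$h{\left(C,V \right)} = 3 + C + V$ ($h{\left(C,V \right)} = \left(C + V\right) + 3 = 3 + C + V$)
$h{\left(2,-4 \right)} \left(-913\right) = \left(3 + 2 - 4\right) \left(-913\right) = 1 \left(-913\right) = -913$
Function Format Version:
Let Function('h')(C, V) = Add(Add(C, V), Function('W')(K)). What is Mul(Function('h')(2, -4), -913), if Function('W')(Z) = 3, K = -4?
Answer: -913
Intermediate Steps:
Function('h')(C, V) = Add(3, C, V) (Function('h')(C, V) = Add(Add(C, V), 3) = Add(3, C, V))
Mul(Function('h')(2, -4), -913) = Mul(Add(3, 2, -4), -913) = Mul(1, -913) = -913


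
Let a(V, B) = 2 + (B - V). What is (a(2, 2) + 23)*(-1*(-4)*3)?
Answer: 300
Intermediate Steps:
a(V, B) = 2 + B - V
(a(2, 2) + 23)*(-1*(-4)*3) = ((2 + 2 - 1*2) + 23)*(-1*(-4)*3) = ((2 + 2 - 2) + 23)*(4*3) = (2 + 23)*12 = 25*12 = 300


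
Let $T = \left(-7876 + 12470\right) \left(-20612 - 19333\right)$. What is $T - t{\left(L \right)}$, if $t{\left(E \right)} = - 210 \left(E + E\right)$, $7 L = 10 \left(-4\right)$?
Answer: $-183509730$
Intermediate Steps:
$L = - \frac{40}{7}$ ($L = \frac{10 \left(-4\right)}{7} = \frac{1}{7} \left(-40\right) = - \frac{40}{7} \approx -5.7143$)
$t{\left(E \right)} = - 420 E$ ($t{\left(E \right)} = - 210 \cdot 2 E = - 420 E$)
$T = -183507330$ ($T = 4594 \left(-39945\right) = -183507330$)
$T - t{\left(L \right)} = -183507330 - \left(-420\right) \left(- \frac{40}{7}\right) = -183507330 - 2400 = -183509730$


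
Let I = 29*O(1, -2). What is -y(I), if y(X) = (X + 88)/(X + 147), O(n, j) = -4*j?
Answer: -320/379 ≈ -0.84433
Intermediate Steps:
I = 232 (I = 29*(-4*(-2)) = 29*8 = 232)
y(X) = (88 + X)/(147 + X)
-y(I) = -(88 + 232)/(147 + 232) = -320/379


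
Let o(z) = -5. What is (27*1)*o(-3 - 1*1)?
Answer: -135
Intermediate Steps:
(27*1)*o(-3 - 1*1) = (27*1)*(-5) = 27*(-5) = -135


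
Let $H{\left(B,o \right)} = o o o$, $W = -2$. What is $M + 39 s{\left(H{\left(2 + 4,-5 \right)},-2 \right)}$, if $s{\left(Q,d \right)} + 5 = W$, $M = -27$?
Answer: $-300$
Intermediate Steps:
$H{\left(B,o \right)} = o^{3}$ ($H{\left(B,o \right)} = o^{2} o = o^{3}$)
$s{\left(Q,d \right)} = -7$ ($s{\left(Q,d \right)} = -5 - 2 = -7$)
$M + 39 s{\left(H{\left(2 + 4,-5 \right)},-2 \right)} = -27 + 39 \left(-7\right) = -27 - 273 = -300$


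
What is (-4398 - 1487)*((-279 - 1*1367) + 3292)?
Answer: -9686710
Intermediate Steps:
(-4398 - 1487)*((-279 - 1*1367) + 3292) = -5885*((-279 - 1367) + 3292) = -5885*(-1646 + 3292) = -5885*1646 = -9686710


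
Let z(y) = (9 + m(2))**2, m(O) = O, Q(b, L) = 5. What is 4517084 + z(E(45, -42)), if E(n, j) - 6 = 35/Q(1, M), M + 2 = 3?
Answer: 4517205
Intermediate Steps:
M = 1 (M = -2 + 3 = 1)
E(n, j) = 13 (E(n, j) = 6 + 35/5 = 6 + 35*(1/5) = 6 + 7 = 13)
z(y) = 121 (z(y) = (9 + 2)**2 = 11**2 = 121)
4517084 + z(E(45, -42)) = 4517084 + 121 = 4517205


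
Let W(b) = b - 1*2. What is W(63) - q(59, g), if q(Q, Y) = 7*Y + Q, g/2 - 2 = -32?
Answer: 422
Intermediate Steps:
g = -60 (g = 4 + 2*(-32) = 4 - 64 = -60)
q(Q, Y) = Q + 7*Y
W(b) = -2 + b (W(b) = b - 2 = -2 + b)
W(63) - q(59, g) = (-2 + 63) - (59 + 7*(-60)) = 61 - (59 - 420) = 61 - 1*(-361) = 61 + 361 = 422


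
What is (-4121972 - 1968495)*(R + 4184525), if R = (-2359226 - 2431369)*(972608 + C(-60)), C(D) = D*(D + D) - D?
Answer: 28589544698176238645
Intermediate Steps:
C(D) = -D + 2*D² (C(D) = D*(2*D) - D = 2*D² - D = -D + 2*D²)
R = -4694150741460 (R = (-2359226 - 2431369)*(972608 - 60*(-1 + 2*(-60))) = -4790595*(972608 - 60*(-1 - 120)) = -4790595*(972608 - 60*(-121)) = -4790595*(972608 + 7260) = -4790595*979868 = -4694150741460)
(-4121972 - 1968495)*(R + 4184525) = (-4121972 - 1968495)*(-4694150741460 + 4184525) = -6090467*(-4694146556935) = 28589544698176238645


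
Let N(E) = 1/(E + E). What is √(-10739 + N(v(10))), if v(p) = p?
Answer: I*√1073895/10 ≈ 103.63*I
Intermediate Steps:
N(E) = 1/(2*E)
√(-10739 + N(v(10))) = √(-10739 + (½)/10) = √(-10739 + (½)*(⅒)) = √(-10739 + 1/20) = √(-214779/20) = I*√1073895/10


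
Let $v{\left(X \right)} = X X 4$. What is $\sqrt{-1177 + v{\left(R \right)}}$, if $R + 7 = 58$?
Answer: $\sqrt{9227} \approx 96.057$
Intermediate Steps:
$R = 51$ ($R = -7 + 58 = 51$)
$v{\left(X \right)} = 4 X^{2}$ ($v{\left(X \right)} = X^{2} \cdot 4 = 4 X^{2}$)
$\sqrt{-1177 + v{\left(R \right)}} = \sqrt{-1177 + 4 \cdot 51^{2}} = \sqrt{-1177 + 4 \cdot 2601} = \sqrt{-1177 + 10404} = \sqrt{9227}$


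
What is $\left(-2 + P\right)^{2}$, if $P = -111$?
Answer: $12769$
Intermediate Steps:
$\left(-2 + P\right)^{2} = \left(-2 - 111\right)^{2} = \left(-113\right)^{2} = 12769$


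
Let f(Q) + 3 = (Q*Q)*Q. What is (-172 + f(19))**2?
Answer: 44675856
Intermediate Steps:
f(Q) = -3 + Q**3 (f(Q) = -3 + (Q*Q)*Q = -3 + Q**2*Q = -3 + Q**3)
(-172 + f(19))**2 = (-172 + (-3 + 19**3))**2 = (-172 + (-3 + 6859))**2 = (-172 + 6856)**2 = 6684**2 = 44675856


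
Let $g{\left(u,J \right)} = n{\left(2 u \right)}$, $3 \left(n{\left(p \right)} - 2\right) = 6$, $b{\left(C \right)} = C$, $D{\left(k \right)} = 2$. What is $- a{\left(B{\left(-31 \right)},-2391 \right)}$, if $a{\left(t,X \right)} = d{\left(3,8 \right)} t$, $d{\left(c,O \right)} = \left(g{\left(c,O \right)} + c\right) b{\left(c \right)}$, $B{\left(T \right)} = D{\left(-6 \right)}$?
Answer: $-42$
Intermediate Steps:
$n{\left(p \right)} = 4$ ($n{\left(p \right)} = 2 + \frac{1}{3} \cdot 6 = 2 + 2 = 4$)
$B{\left(T \right)} = 2$
$g{\left(u,J \right)} = 4$
$d{\left(c,O \right)} = c \left(4 + c\right)$ ($d{\left(c,O \right)} = \left(4 + c\right) c = c \left(4 + c\right)$)
$a{\left(t,X \right)} = 21 t$ ($a{\left(t,X \right)} = 3 \left(4 + 3\right) t = 3 \cdot 7 t = 21 t$)
$- a{\left(B{\left(-31 \right)},-2391 \right)} = - 21 \cdot 2 = \left(-1\right) 42 = -42$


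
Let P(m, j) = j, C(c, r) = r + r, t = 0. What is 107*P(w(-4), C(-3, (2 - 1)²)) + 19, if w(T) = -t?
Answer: 233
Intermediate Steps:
w(T) = 0 (w(T) = -1*0 = 0)
C(c, r) = 2*r
107*P(w(-4), C(-3, (2 - 1)²)) + 19 = 107*(2*(2 - 1)²) + 19 = 107*(2*1²) + 19 = 107*(2*1) + 19 = 107*2 + 19 = 214 + 19 = 233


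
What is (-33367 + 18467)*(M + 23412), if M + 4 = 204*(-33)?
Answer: -248472400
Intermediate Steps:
M = -6736 (M = -4 + 204*(-33) = -4 - 6732 = -6736)
(-33367 + 18467)*(M + 23412) = (-33367 + 18467)*(-6736 + 23412) = -14900*16676 = -248472400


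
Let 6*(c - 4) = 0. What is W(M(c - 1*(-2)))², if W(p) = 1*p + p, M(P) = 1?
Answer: 4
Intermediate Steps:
c = 4 (c = 4 + (⅙)*0 = 4 + 0 = 4)
W(p) = 2*p (W(p) = p + p = 2*p)
W(M(c - 1*(-2)))² = (2*1)² = 2² = 4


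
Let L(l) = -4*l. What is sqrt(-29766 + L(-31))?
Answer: I*sqrt(29642) ≈ 172.17*I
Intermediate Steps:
sqrt(-29766 + L(-31)) = sqrt(-29766 - 4*(-31)) = sqrt(-29766 + 124) = sqrt(-29642) = I*sqrt(29642)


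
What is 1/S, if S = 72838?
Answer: 1/72838 ≈ 1.3729e-5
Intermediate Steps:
1/S = 1/72838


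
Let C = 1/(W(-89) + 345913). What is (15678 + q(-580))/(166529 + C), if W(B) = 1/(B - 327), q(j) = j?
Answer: 2172599286086/23963490960319 ≈ 0.090663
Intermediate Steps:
W(B) = 1/(-327 + B)
C = 416/143899807 (C = 1/(1/(-327 - 89) + 345913) = 1/(1/(-416) + 345913) = 1/(-1/416 + 345913) = 1/(143899807/416) = 416/143899807 ≈ 2.8909e-6)
(15678 + q(-580))/(166529 + C) = (15678 - 580)/(166529 + 416/143899807) = 15098/(23963490960319/143899807) = 15098*(143899807/23963490960319) = 2172599286086/23963490960319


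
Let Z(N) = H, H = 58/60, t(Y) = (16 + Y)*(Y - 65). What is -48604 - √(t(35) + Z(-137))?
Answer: -48604 - I*√1376130/30 ≈ -48604.0 - 39.103*I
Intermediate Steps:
t(Y) = (-65 + Y)*(16 + Y) (t(Y) = (16 + Y)*(-65 + Y) = (-65 + Y)*(16 + Y))
H = 29/30 (H = 58*(1/60) = 29/30 ≈ 0.96667)
Z(N) = 29/30
-48604 - √(t(35) + Z(-137)) = -48604 - √((-1040 + 35² - 49*35) + 29/30) = -48604 - √((-1040 + 1225 - 1715) + 29/30) = -48604 - √(-1530 + 29/30) = -48604 - √(-45871/30) = -48604 - I*√1376130/30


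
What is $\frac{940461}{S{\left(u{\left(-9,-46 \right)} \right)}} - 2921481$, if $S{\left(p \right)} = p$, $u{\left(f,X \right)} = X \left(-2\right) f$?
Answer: $- \frac{806642243}{276} \approx -2.9226 \cdot 10^{6}$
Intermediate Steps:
$u{\left(f,X \right)} = - 2 X f$
$\frac{940461}{S{\left(u{\left(-9,-46 \right)} \right)}} - 2921481 = \frac{940461}{\left(-2\right) \left(-46\right) \left(-9\right)} - 2921481 = \frac{940461}{-828} - 2921481 = 940461 \left(- \frac{1}{828}\right) - 2921481 = - \frac{313487}{276} - 2921481 = - \frac{806642243}{276}$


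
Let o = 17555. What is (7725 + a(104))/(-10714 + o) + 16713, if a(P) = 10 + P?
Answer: 114341472/6841 ≈ 16714.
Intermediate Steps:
(7725 + a(104))/(-10714 + o) + 16713 = (7725 + (10 + 104))/(-10714 + 17555) + 16713 = (7725 + 114)/6841 + 16713 = 7839*(1/6841) + 16713 = 7839/6841 + 16713 = 114341472/6841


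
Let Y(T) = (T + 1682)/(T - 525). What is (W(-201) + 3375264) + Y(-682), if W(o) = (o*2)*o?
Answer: 4171470662/1207 ≈ 3.4561e+6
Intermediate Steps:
W(o) = 2*o**2 (W(o) = (2*o)*o = 2*o**2)
Y(T) = (1682 + T)/(-525 + T)
(W(-201) + 3375264) + Y(-682) = (2*(-201)**2 + 3375264) + (1682 - 682)/(-525 - 682) = (2*40401 + 3375264) + 1000/(-1207) = (80802 + 3375264) - 1/1207*1000 = 3456066 - 1000/1207 = 4171470662/1207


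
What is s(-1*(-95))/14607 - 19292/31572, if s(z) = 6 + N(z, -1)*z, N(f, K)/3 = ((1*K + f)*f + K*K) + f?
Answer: 749393701/4270113 ≈ 175.50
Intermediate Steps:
N(f, K) = 3*f + 3*K**2 + 3*f*(K + f) (N(f, K) = 3*(((1*K + f)*f + K*K) + f) = 3*(((K + f)*f + K**2) + f) = 3*((f*(K + f) + K**2) + f) = 3*((K**2 + f*(K + f)) + f) = 3*(f + K**2 + f*(K + f)) = 3*f + 3*K**2 + 3*f*(K + f))
s(z) = 6 + z*(3 + 3*z**2) (s(z) = 6 + (3*z + 3*(-1)**2 + 3*z**2 + 3*(-1)*z)*z = 6 + (3*z + 3*1 + 3*z**2 - 3*z)*z = 6 + (3*z + 3 + 3*z**2 - 3*z)*z = 6 + (3 + 3*z**2)*z = 6 + z*(3 + 3*z**2))
s(-1*(-95))/14607 - 19292/31572 = (6 + 3*(-1*(-95)) + 3*(-1*(-95))**3)/14607 - 19292/31572 = (6 + 3*95 + 3*95**3)*(1/14607) - 19292*1/31572 = (6 + 285 + 3*857375)*(1/14607) - 4823/7893 = (6 + 285 + 2572125)*(1/14607) - 4823/7893 = 2572416*(1/14607) - 4823/7893 = 285824/1623 - 4823/7893 = 749393701/4270113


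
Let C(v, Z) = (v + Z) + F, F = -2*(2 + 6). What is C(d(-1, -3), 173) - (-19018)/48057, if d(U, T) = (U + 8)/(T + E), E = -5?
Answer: 60175337/384456 ≈ 156.52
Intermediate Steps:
F = -16 (F = -2*8 = -16)
d(U, T) = (8 + U)/(-5 + T) (d(U, T) = (U + 8)/(T - 5) = (8 + U)/(-5 + T))
C(v, Z) = -16 + Z + v (C(v, Z) = (v + Z) - 16 = (Z + v) - 16 = -16 + Z + v)
C(d(-1, -3), 173) - (-19018)/48057 = (-16 + 173 + (8 - 1)/(-5 - 3)) - (-19018)/48057 = (-16 + 173 + 7/(-8)) - (-19018)/48057 = (-16 + 173 - 1/8*7) - 1*(-19018/48057) = (-16 + 173 - 7/8) + 19018/48057 = 1249/8 + 19018/48057 = 60175337/384456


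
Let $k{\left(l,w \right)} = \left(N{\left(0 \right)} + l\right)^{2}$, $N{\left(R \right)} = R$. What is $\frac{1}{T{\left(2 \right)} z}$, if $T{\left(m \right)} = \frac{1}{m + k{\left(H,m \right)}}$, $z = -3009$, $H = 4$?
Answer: $- \frac{6}{1003} \approx -0.0059821$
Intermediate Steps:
$k{\left(l,w \right)} = l^{2}$ ($k{\left(l,w \right)} = \left(0 + l\right)^{2} = l^{2}$)
$T{\left(m \right)} = \frac{1}{16 + m}$ ($T{\left(m \right)} = \frac{1}{m + 4^{2}} = \frac{1}{m + 16} = \frac{1}{16 + m}$)
$\frac{1}{T{\left(2 \right)} z} = \frac{1}{\frac{1}{16 + 2} \left(-3009\right)} = \frac{1}{\frac{1}{18} \left(-3009\right)} = \frac{1}{- \frac{1003}{6}} = - \frac{6}{1003}$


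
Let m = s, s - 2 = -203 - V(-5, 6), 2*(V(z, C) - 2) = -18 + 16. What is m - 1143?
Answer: -1345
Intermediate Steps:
V(z, C) = 1 (V(z, C) = 2 + (-18 + 16)/2 = 2 + (½)*(-2) = 2 - 1 = 1)
s = -202 (s = 2 + (-203 - 1*1) = 2 + (-203 - 1) = 2 - 204 = -202)
m = -202
m - 1143 = -202 - 1143 = -1345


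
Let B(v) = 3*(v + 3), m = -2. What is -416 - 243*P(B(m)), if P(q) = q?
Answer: -1145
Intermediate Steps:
B(v) = 9 + 3*v (B(v) = 3*(3 + v) = 9 + 3*v)
-416 - 243*P(B(m)) = -416 - 243*(9 + 3*(-2)) = -416 - 243*(9 - 6) = -416 - 243*3 = -416 - 729 = -1145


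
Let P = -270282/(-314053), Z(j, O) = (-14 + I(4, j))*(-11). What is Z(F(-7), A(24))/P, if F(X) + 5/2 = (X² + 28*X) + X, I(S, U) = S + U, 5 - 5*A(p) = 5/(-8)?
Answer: 383458713/180188 ≈ 2128.1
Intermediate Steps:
A(p) = 9/8 (A(p) = 1 - 1/(-8) = 1 - (-1)/8 = 1 - ⅕*(-5/8) = 1 + ⅛ = 9/8)
F(X) = -5/2 + X² + 29*X (F(X) = -5/2 + ((X² + 28*X) + X) = -5/2 + (X² + 29*X) = -5/2 + X² + 29*X)
Z(j, O) = 110 - 11*j (Z(j, O) = (-14 + (4 + j))*(-11) = (-10 + j)*(-11) = 110 - 11*j)
P = 270282/314053 (P = -270282*(-1/314053) = 270282/314053 ≈ 0.86063)
Z(F(-7), A(24))/P = (110 - 11*(-5/2 + (-7)² + 29*(-7)))/(270282/314053) = (110 - 11*(-5/2 + 49 - 203))*(314053/270282) = (110 - 11*(-313/2))*(314053/270282) = (110 + 3443/2)*(314053/270282) = (3663/2)*(314053/270282) = 383458713/180188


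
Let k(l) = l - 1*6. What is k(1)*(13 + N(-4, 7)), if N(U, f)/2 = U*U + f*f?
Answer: -715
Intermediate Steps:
k(l) = -6 + l (k(l) = l - 6 = -6 + l)
N(U, f) = 2*U² + 2*f² (N(U, f) = 2*(U*U + f*f) = 2*(U² + f²) = 2*U² + 2*f²)
k(1)*(13 + N(-4, 7)) = (-6 + 1)*(13 + (2*(-4)² + 2*7²)) = -5*(13 + (2*16 + 2*49)) = -5*(13 + (32 + 98)) = -5*(13 + 130) = -5*143 = -715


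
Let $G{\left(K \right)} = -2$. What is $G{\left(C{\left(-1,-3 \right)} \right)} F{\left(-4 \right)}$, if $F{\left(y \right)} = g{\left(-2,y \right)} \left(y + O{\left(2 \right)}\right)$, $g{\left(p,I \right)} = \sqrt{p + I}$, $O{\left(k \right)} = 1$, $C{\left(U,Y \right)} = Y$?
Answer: $6 i \sqrt{6} \approx 14.697 i$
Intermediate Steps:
$g{\left(p,I \right)} = \sqrt{I + p}$
$F{\left(y \right)} = \sqrt{-2 + y} \left(1 + y\right)$ ($F{\left(y \right)} = \sqrt{y - 2} \left(y + 1\right) = \sqrt{-2 + y} \left(1 + y\right)$)
$G{\left(C{\left(-1,-3 \right)} \right)} F{\left(-4 \right)} = - 2 \sqrt{-2 - 4} \left(1 - 4\right) = - 2 \sqrt{-6} \left(-3\right) = - 2 i \sqrt{6} \left(-3\right) = - 2 \left(- 3 i \sqrt{6}\right) = 6 i \sqrt{6}$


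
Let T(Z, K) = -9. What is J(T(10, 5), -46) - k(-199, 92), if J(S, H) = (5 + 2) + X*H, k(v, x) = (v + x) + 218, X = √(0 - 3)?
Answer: -104 - 46*I*√3 ≈ -104.0 - 79.674*I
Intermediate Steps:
X = I*√3 (X = √(-3) = I*√3 ≈ 1.732*I)
k(v, x) = 218 + v + x
J(S, H) = 7 + I*H*√3 (J(S, H) = (5 + 2) + (I*√3)*H = 7 + I*H*√3)
J(T(10, 5), -46) - k(-199, 92) = (7 + I*(-46)*√3) - (218 - 199 + 92) = (7 - 46*I*√3) - 1*111 = (7 - 46*I*√3) - 111 = -104 - 46*I*√3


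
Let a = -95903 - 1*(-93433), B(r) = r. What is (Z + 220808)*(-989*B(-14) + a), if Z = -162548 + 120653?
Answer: 2035314288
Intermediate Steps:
Z = -41895
a = -2470 (a = -95903 + 93433 = -2470)
(Z + 220808)*(-989*B(-14) + a) = (-41895 + 220808)*(-989*(-14) - 2470) = 178913*(13846 - 2470) = 178913*11376 = 2035314288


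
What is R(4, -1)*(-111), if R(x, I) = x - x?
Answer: 0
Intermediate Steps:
R(x, I) = 0
R(4, -1)*(-111) = 0*(-111) = 0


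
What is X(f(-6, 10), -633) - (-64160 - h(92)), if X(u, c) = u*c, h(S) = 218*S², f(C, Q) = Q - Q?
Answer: 1909312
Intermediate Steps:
f(C, Q) = 0
X(u, c) = c*u
X(f(-6, 10), -633) - (-64160 - h(92)) = -633*0 - (-64160 - 218*92²) = 0 - (-64160 - 218*8464) = 0 - (-64160 - 1*1845152) = 0 - (-64160 - 1845152) = 0 - 1*(-1909312) = 0 + 1909312 = 1909312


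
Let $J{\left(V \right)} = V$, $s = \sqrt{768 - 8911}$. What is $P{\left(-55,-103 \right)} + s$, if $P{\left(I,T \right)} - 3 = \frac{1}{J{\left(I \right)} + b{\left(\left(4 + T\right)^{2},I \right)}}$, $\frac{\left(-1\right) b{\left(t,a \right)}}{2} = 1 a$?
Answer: $\frac{166}{55} + i \sqrt{8143} \approx 3.0182 + 90.239 i$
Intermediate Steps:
$b{\left(t,a \right)} = - 2 a$ ($b{\left(t,a \right)} = - 2 \cdot 1 a = - 2 a$)
$s = i \sqrt{8143}$ ($s = \sqrt{768 - 8911} = \sqrt{-8143} = i \sqrt{8143} \approx 90.239 i$)
$P{\left(I,T \right)} = 3 - \frac{1}{I}$ ($P{\left(I,T \right)} = 3 + \frac{1}{I - 2 I} = 3 + \frac{1}{\left(-1\right) I} = 3 - \frac{1}{I}$)
$P{\left(-55,-103 \right)} + s = \left(3 - \frac{1}{-55}\right) + i \sqrt{8143} = \left(3 - - \frac{1}{55}\right) + i \sqrt{8143} = \left(3 + \frac{1}{55}\right) + i \sqrt{8143} = \frac{166}{55} + i \sqrt{8143}$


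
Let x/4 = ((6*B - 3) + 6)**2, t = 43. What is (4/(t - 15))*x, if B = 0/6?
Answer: 36/7 ≈ 5.1429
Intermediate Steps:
B = 0 (B = 0*(1/6) = 0)
x = 36 (x = 4*((6*0 - 3) + 6)**2 = 4*((0 - 3) + 6)**2 = 4*(-3 + 6)**2 = 4*3**2 = 4*9 = 36)
(4/(t - 15))*x = (4/(43 - 15))*36 = (4/28)*36 = (4*(1/28))*36 = (1/7)*36 = 36/7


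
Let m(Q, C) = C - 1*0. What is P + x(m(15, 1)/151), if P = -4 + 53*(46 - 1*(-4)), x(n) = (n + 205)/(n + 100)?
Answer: 39988202/15101 ≈ 2648.1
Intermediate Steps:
m(Q, C) = C (m(Q, C) = C + 0 = C)
x(n) = (205 + n)/(100 + n)
P = 2646 (P = -4 + 53*(46 + 4) = -4 + 53*50 = -4 + 2650 = 2646)
P + x(m(15, 1)/151) = 2646 + (205 + 1/151)/(100 + 1/151) = 2646 + (30956/151)/(15101/151) = 2646 + (151/15101)*(30956/151) = 2646 + 30956/15101 = 39988202/15101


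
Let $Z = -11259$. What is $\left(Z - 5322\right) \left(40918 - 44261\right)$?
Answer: $55430283$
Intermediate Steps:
$\left(Z - 5322\right) \left(40918 - 44261\right) = \left(-11259 - 5322\right) \left(40918 - 44261\right) = \left(-16581\right) \left(-3343\right) = 55430283$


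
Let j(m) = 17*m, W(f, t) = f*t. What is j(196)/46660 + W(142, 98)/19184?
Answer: 44577603/55945340 ≈ 0.79681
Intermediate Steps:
j(196)/46660 + W(142, 98)/19184 = (17*196)/46660 + (142*98)/19184 = 3332*(1/46660) + 13916*(1/19184) = 833/11665 + 3479/4796 = 44577603/55945340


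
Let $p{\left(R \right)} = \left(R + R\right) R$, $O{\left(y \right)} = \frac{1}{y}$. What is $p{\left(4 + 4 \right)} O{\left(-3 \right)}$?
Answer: $- \frac{128}{3} \approx -42.667$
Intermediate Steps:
$p{\left(R \right)} = 2 R^{2}$ ($p{\left(R \right)} = 2 R R = 2 R^{2}$)
$p{\left(4 + 4 \right)} O{\left(-3 \right)} = \frac{2 \left(4 + 4\right)^{2}}{-3} = 2 \cdot 8^{2} \left(- \frac{1}{3}\right) = 2 \cdot 64 \left(- \frac{1}{3}\right) = 128 \left(- \frac{1}{3}\right) = - \frac{128}{3}$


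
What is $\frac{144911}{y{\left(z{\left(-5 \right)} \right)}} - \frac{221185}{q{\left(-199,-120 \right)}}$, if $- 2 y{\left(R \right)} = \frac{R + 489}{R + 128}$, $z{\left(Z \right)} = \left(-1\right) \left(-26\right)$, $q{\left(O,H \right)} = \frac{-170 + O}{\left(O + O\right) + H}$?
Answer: $- \frac{75474947422}{190035} \approx -3.9716 \cdot 10^{5}$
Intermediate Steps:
$q{\left(O,H \right)} = \frac{-170 + O}{H + 2 O}$ ($q{\left(O,H \right)} = \frac{-170 + O}{2 O + H} = \frac{-170 + O}{H + 2 O}$)
$z{\left(Z \right)} = 26$
$y{\left(R \right)} = - \frac{489 + R}{2 \left(128 + R\right)}$ ($y{\left(R \right)} = - \frac{\left(R + 489\right) \frac{1}{R + 128}}{2} = - \frac{\left(489 + R\right) \frac{1}{128 + R}}{2} = - \frac{\frac{1}{128 + R} \left(489 + R\right)}{2} = - \frac{489 + R}{2 \left(128 + R\right)}$)
$\frac{144911}{y{\left(z{\left(-5 \right)} \right)}} - \frac{221185}{q{\left(-199,-120 \right)}} = \frac{144911}{\frac{1}{2} \frac{1}{128 + 26} \left(-489 - 26\right)} - \frac{221185}{\frac{1}{-120 + 2 \left(-199\right)} \left(-170 - 199\right)} = \frac{144911}{\frac{1}{2} \cdot \frac{1}{154} \left(-489 - 26\right)} - \frac{221185}{\frac{1}{-120 - 398} \left(-369\right)} = \frac{144911}{\frac{1}{2} \cdot \frac{1}{154} \left(-515\right)} - \frac{221185}{\frac{1}{-518} \left(-369\right)} = \frac{144911}{- \frac{515}{308}} - \frac{221185}{\left(- \frac{1}{518}\right) \left(-369\right)} = 144911 \left(- \frac{308}{515}\right) - \frac{221185}{\frac{369}{518}} = - \frac{44632588}{515} - \frac{114573830}{369} = - \frac{75474947422}{190035}$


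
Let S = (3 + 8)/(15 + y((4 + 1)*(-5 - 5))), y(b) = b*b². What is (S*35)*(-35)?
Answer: 385/3571 ≈ 0.10781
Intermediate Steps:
y(b) = b³
S = -11/124985 (S = (3 + 8)/(15 + ((4 + 1)*(-5 - 5))³) = 11/(15 + (5*(-10))³) = 11/(15 + (-50)³) = 11/(15 - 125000) = 11/(-124985) = 11*(-1/124985) = -11/124985 ≈ -8.8011e-5)
(S*35)*(-35) = -11/124985*35*(-35) = -11/3571*(-35) = 385/3571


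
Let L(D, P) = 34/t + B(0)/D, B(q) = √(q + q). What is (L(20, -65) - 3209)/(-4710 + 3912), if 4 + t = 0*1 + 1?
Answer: 9661/2394 ≈ 4.0355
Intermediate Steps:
t = -3 (t = -4 + (0*1 + 1) = -4 + (0 + 1) = -4 + 1 = -3)
B(q) = √2*√q (B(q) = √(2*q) = √2*√q)
L(D, P) = -34/3 (L(D, P) = 34/(-3) + (√2*√0)/D = 34*(-⅓) + (√2*0)/D = -34/3 + 0/D = -34/3 + 0 = -34/3)
(L(20, -65) - 3209)/(-4710 + 3912) = (-34/3 - 3209)/(-4710 + 3912) = -9661/3/(-798) = -9661/3*(-1/798) = 9661/2394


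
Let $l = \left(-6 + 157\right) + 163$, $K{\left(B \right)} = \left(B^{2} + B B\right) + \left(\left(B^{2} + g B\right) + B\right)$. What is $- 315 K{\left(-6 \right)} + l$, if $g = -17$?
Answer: $-63946$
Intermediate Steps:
$K{\left(B \right)} = - 16 B + 3 B^{2}$ ($K{\left(B \right)} = \left(B^{2} + B B\right) + \left(\left(B^{2} - 17 B\right) + B\right) = \left(B^{2} + B^{2}\right) + \left(B^{2} - 16 B\right) = 2 B^{2} + \left(B^{2} - 16 B\right) = - 16 B + 3 B^{2}$)
$l = 314$ ($l = 151 + 163 = 314$)
$- 315 K{\left(-6 \right)} + l = - 315 \left(- 6 \left(-16 + 3 \left(-6\right)\right)\right) + 314 = - 315 \left(- 6 \left(-16 - 18\right)\right) + 314 = - 315 \left(\left(-6\right) \left(-34\right)\right) + 314 = \left(-315\right) 204 + 314 = -64260 + 314 = -63946$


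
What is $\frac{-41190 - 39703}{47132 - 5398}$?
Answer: $- \frac{80893}{41734} \approx -1.9383$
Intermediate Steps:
$\frac{-41190 - 39703}{47132 - 5398} = - \frac{80893}{41734}$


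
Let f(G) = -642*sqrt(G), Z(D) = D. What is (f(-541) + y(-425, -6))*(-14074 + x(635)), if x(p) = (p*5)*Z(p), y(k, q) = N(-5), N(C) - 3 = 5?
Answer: 16016408 - 1285316742*I*sqrt(541) ≈ 1.6016e+7 - 2.9896e+10*I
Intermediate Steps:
N(C) = 8 (N(C) = 3 + 5 = 8)
y(k, q) = 8
x(p) = 5*p**2 (x(p) = (p*5)*p = (5*p)*p = 5*p**2)
(f(-541) + y(-425, -6))*(-14074 + x(635)) = (-642*I*sqrt(541) + 8)*(-14074 + 5*635**2) = (-642*I*sqrt(541) + 8)*(-14074 + 5*403225) = (-642*I*sqrt(541) + 8)*(-14074 + 2016125) = (8 - 642*I*sqrt(541))*2002051 = 16016408 - 1285316742*I*sqrt(541)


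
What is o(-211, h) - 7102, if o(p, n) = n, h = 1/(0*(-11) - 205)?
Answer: -1455911/205 ≈ -7102.0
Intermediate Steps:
h = -1/205 (h = 1/(0 - 205) = 1/(-205) = -1/205 ≈ -0.0048781)
o(-211, h) - 7102 = -1/205 - 7102 = -1455911/205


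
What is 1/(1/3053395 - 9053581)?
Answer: -3053395/27644158957494 ≈ -1.1045e-7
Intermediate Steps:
1/(1/3053395 - 9053581) = 1/(-27644158957494/3053395) = -3053395/27644158957494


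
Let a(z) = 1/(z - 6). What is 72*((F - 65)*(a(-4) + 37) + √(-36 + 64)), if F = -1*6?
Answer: -943164/5 + 144*√7 ≈ -1.8825e+5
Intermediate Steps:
F = -6
a(z) = 1/(-6 + z)
72*((F - 65)*(a(-4) + 37) + √(-36 + 64)) = 72*((-6 - 65)*(1/(-6 - 4) + 37) + √(-36 + 64)) = 72*(-71*(1/(-10) + 37) + √28) = 72*(-71*(-⅒ + 37) + 2*√7) = 72*(-71*369/10 + 2*√7) = 72*(-26199/10 + 2*√7) = -943164/5 + 144*√7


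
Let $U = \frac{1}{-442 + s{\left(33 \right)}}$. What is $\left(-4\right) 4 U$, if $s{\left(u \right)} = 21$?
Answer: $\frac{16}{421} \approx 0.038005$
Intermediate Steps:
$U = - \frac{1}{421}$ ($U = \frac{1}{-442 + 21} = \frac{1}{-421} = - \frac{1}{421} \approx -0.0023753$)
$\left(-4\right) 4 U = \left(-4\right) 4 \left(- \frac{1}{421}\right) = \left(-16\right) \left(- \frac{1}{421}\right) = \frac{16}{421}$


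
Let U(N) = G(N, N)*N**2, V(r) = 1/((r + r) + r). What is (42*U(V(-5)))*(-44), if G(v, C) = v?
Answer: 616/1125 ≈ 0.54756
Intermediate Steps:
V(r) = 1/(3*r) (V(r) = 1/(2*r + r) = 1/(3*r))
U(N) = N**3 (U(N) = N*N**2 = N**3)
(42*U(V(-5)))*(-44) = (42*((1/3)/(-5))**3)*(-44) = (42*((1/3)*(-1/5))**3)*(-44) = (42*(-1/15)**3)*(-44) = (42*(-1/3375))*(-44) = -14/1125*(-44) = 616/1125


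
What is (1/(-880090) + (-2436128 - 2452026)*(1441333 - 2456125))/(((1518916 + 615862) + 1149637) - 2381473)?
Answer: 4365650866453497119/794670224780 ≈ 5.4937e+6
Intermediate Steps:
(1/(-880090) + (-2436128 - 2452026)*(1441333 - 2456125))/(((1518916 + 615862) + 1149637) - 2381473) = (-1/880090 - 4888154*(-1014792))/((2134778 + 1149637) - 2381473) = (-1/880090 + 4960459573968)/(3284415 - 2381473) = (4365650866453497119/880090)/902942 = (4365650866453497119/880090)*(1/902942) = 4365650866453497119/794670224780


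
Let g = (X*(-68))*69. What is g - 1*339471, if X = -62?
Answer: -48567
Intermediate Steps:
g = 290904 (g = -62*(-68)*69 = 4216*69 = 290904)
g - 1*339471 = 290904 - 1*339471 = 290904 - 339471 = -48567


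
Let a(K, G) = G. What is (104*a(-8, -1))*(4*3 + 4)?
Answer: -1664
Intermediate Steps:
(104*a(-8, -1))*(4*3 + 4) = (104*(-1))*(4*3 + 4) = -104*(12 + 4) = -104*16 = -1664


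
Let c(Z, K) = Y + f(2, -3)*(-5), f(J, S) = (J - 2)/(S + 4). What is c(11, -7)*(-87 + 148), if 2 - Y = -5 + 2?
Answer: 305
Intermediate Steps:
Y = 5 (Y = 2 - (-5 + 2) = 2 - 1*(-3) = 2 + 3 = 5)
f(J, S) = (-2 + J)/(4 + S)
c(Z, K) = 5 (c(Z, K) = 5 + ((-2 + 2)/(4 - 3))*(-5) = 5 + (0/1)*(-5) = 5 + (1*0)*(-5) = 5 + 0*(-5) = 5 + 0 = 5)
c(11, -7)*(-87 + 148) = 5*(-87 + 148) = 5*61 = 305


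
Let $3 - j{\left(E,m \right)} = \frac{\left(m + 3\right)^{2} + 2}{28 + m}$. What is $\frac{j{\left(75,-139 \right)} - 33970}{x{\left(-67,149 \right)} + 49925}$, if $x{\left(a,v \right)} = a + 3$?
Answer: $- \frac{178659}{263551} \approx -0.67789$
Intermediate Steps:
$x{\left(a,v \right)} = 3 + a$
$j{\left(E,m \right)} = 3 - \frac{2 + \left(3 + m\right)^{2}}{28 + m}$ ($j{\left(E,m \right)} = 3 - \frac{\left(m + 3\right)^{2} + 2}{28 + m} = 3 - \frac{\left(3 + m\right)^{2} + 2}{28 + m} = 3 - \frac{2 + \left(3 + m\right)^{2}}{28 + m}$)
$\frac{j{\left(75,-139 \right)} - 33970}{x{\left(-67,149 \right)} + 49925} = \frac{\frac{73 - \left(-139\right)^{2} - -417}{28 - 139} - 33970}{\left(3 - 67\right) + 49925} = \frac{\frac{73 - 19321 + 417}{-111} - 33970}{-64 + 49925} = \frac{- \frac{73 - 19321 + 417}{111} - 33970}{49861} = \left(\left(- \frac{1}{111}\right) \left(-18831\right) - 33970\right) \frac{1}{49861} = \left(\frac{6277}{37} - 33970\right) \frac{1}{49861} = \left(- \frac{1250613}{37}\right) \frac{1}{49861} = - \frac{178659}{263551}$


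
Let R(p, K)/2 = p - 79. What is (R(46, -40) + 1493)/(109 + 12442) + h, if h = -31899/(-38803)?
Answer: 455736230/487016453 ≈ 0.93577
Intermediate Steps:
R(p, K) = -158 + 2*p (R(p, K) = 2*(p - 79) = 2*(-79 + p) = -158 + 2*p)
h = 31899/38803 (h = -31899*(-1/38803) = 31899/38803 ≈ 0.82208)
(R(46, -40) + 1493)/(109 + 12442) + h = ((-158 + 2*46) + 1493)/(109 + 12442) + 31899/38803 = ((-158 + 92) + 1493)/12551 + 31899/38803 = (-66 + 1493)*(1/12551) + 31899/38803 = 1427*(1/12551) + 31899/38803 = 1427/12551 + 31899/38803 = 455736230/487016453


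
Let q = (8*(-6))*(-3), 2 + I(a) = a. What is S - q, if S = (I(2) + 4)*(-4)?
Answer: -160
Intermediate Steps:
I(a) = -2 + a
q = 144 (q = -48*(-3) = 144)
S = -16 (S = ((-2 + 2) + 4)*(-4) = (0 + 4)*(-4) = 4*(-4) = -16)
S - q = -16 - 1*144 = -16 - 144 = -160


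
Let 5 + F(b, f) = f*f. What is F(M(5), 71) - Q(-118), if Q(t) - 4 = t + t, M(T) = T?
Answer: 5268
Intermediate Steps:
F(b, f) = -5 + f**2 (F(b, f) = -5 + f*f = -5 + f**2)
Q(t) = 4 + 2*t (Q(t) = 4 + (t + t) = 4 + 2*t)
F(M(5), 71) - Q(-118) = (-5 + 71**2) - (4 + 2*(-118)) = (-5 + 5041) - (4 - 236) = 5036 - 1*(-232) = 5036 + 232 = 5268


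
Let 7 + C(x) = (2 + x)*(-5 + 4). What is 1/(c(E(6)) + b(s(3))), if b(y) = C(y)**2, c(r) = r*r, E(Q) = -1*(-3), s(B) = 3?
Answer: 1/153 ≈ 0.0065359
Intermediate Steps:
C(x) = -9 - x (C(x) = -7 + (2 + x)*(-5 + 4) = -7 + (2 + x)*(-1) = -7 + (-2 - x) = -9 - x)
E(Q) = 3
c(r) = r**2
b(y) = (-9 - y)**2
1/(c(E(6)) + b(s(3))) = 1/(3**2 + (9 + 3)**2) = 1/(9 + 12**2) = 1/(9 + 144) = 1/153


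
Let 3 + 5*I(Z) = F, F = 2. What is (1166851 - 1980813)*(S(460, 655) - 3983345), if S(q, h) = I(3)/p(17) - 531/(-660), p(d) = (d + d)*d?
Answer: 103072424795927589/31790 ≈ 3.2423e+12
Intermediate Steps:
I(Z) = -⅕ (I(Z) = -⅗ + (⅕)*2 = -⅗ + ⅖ = -⅕)
p(d) = 2*d² (p(d) = (2*d)*d = 2*d²)
S(q, h) = 51131/63580 (S(q, h) = -1/(5*(2*17²)) - 531/(-660) = -1/(5*(2*289)) - 531*(-1/660) = -⅕/578 + 177/220 = -⅕*1/578 + 177/220 = -1/2890 + 177/220 = 51131/63580)
(1166851 - 1980813)*(S(460, 655) - 3983345) = (1166851 - 1980813)*(51131/63580 - 3983345) = -813962*(-253261023969/63580) = 103072424795927589/31790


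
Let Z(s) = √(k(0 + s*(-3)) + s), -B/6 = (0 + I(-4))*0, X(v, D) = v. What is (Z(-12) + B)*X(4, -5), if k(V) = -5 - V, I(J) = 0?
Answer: 4*I*√53 ≈ 29.12*I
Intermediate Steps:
B = 0 (B = -6*(0 + 0)*0 = -0*0 = -6*0 = 0)
Z(s) = √(-5 + 4*s) (Z(s) = √((-5 - (0 + s*(-3))) + s) = √((-5 - (0 - 3*s)) + s) = √((-5 - (-3)*s) + s) = √((-5 + 3*s) + s) = √(-5 + 4*s))
(Z(-12) + B)*X(4, -5) = (√(-5 + 4*(-12)) + 0)*4 = (√(-5 - 48) + 0)*4 = (√(-53) + 0)*4 = (I*√53 + 0)*4 = (I*√53)*4 = 4*I*√53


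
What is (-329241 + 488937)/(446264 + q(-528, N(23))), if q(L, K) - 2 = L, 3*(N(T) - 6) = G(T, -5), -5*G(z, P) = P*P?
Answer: 79848/222869 ≈ 0.35827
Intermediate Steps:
G(z, P) = -P²/5 (G(z, P) = -P*P/5 = -P²/5)
N(T) = 13/3 (N(T) = 6 + (-⅕*(-5)²)/3 = 6 + (-⅕*25)/3 = 6 + (⅓)*(-5) = 6 - 5/3 = 13/3)
q(L, K) = 2 + L
(-329241 + 488937)/(446264 + q(-528, N(23))) = (-329241 + 488937)/(446264 + (2 - 528)) = 159696/(446264 - 526) = 159696/445738 = 159696*(1/445738) = 79848/222869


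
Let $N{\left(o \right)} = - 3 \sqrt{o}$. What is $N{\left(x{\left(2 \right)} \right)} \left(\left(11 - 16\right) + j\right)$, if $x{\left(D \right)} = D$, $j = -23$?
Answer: $84 \sqrt{2} \approx 118.79$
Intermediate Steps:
$N{\left(x{\left(2 \right)} \right)} \left(\left(11 - 16\right) + j\right) = - 3 \sqrt{2} \left(\left(11 - 16\right) - 23\right) = - 3 \sqrt{2} \left(-5 - 23\right) = - 3 \sqrt{2} \left(-28\right) = 84 \sqrt{2}$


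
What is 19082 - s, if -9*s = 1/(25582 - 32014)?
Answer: 1104618815/57888 ≈ 19082.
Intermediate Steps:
s = 1/57888 (s = -1/(9*(25582 - 32014)) = -1/9/(-6432) = -1/9*(-1/6432) = 1/57888 ≈ 1.7275e-5)
19082 - s = 19082 - 1*1/57888 = 19082 - 1/57888 = 1104618815/57888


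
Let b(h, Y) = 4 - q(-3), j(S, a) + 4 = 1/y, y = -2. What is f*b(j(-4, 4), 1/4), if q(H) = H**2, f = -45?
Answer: 225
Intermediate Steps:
j(S, a) = -9/2 (j(S, a) = -4 + 1/(-2) = -4 - 1/2 = -9/2)
b(h, Y) = -5 (b(h, Y) = 4 - 1*(-3)**2 = 4 - 1*9 = 4 - 9 = -5)
f*b(j(-4, 4), 1/4) = -45*(-5) = 225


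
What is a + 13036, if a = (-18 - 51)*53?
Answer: 9379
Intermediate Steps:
a = -3657 (a = -69*53 = -3657)
a + 13036 = -3657 + 13036 = 9379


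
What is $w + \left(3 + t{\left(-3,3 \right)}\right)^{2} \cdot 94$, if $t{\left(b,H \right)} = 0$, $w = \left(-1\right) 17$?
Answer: $829$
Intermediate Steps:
$w = -17$
$w + \left(3 + t{\left(-3,3 \right)}\right)^{2} \cdot 94 = -17 + \left(3 + 0\right)^{2} \cdot 94 = -17 + 3^{2} \cdot 94 = -17 + 9 \cdot 94 = -17 + 846 = 829$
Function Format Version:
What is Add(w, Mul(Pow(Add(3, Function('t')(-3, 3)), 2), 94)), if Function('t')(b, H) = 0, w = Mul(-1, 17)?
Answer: 829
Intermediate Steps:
w = -17
Add(w, Mul(Pow(Add(3, Function('t')(-3, 3)), 2), 94)) = Add(-17, Mul(Pow(Add(3, 0), 2), 94)) = Add(-17, Mul(Pow(3, 2), 94)) = Add(-17, Mul(9, 94)) = Add(-17, 846) = 829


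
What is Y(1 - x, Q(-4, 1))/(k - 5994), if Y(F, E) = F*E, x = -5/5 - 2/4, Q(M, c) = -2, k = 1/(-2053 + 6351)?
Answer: 21490/25762211 ≈ 0.00083417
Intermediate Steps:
k = 1/4298 ≈ 0.00023267
x = -3/2 (x = -5*⅕ - 2*¼ = -1 - ½ = -3/2 ≈ -1.5000)
Y(F, E) = E*F
Y(1 - x, Q(-4, 1))/(k - 5994) = (-2*(1 - 1*(-3/2)))/(1/4298 - 5994) = (-2*(1 + 3/2))/(-25762211/4298) = -(-8596)*5/(25762211*2) = -4298/25762211*(-5) = 21490/25762211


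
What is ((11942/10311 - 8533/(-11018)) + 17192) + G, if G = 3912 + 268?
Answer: 49555505575/2318502 ≈ 21374.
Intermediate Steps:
G = 4180
((11942/10311 - 8533/(-11018)) + 17192) + G = ((11942/10311 - 8533/(-11018)) + 17192) + 4180 = ((11942*(1/10311) - 8533*(-1/11018)) + 17192) + 4180 = ((1706/1473 + 1219/1574) + 17192) + 4180 = (4480831/2318502 + 17192) + 4180 = 39864167215/2318502 + 4180 = 49555505575/2318502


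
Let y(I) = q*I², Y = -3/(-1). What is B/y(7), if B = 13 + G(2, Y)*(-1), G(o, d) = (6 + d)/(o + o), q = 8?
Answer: 43/1568 ≈ 0.027423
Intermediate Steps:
Y = 3 (Y = -3*(-1) = 3)
G(o, d) = (6 + d)/(2*o) (G(o, d) = (6 + d)/((2*o)) = (6 + d)*(1/(2*o)) = (6 + d)/(2*o))
y(I) = 8*I²
B = 43/4 (B = 13 + ((½)*(6 + 3)/2)*(-1) = 13 + ((½)*(½)*9)*(-1) = 13 + (9/4)*(-1) = 13 - 9/4 = 43/4 ≈ 10.750)
B/y(7) = 43/(4*((8*7²))) = 43/(4*((8*49))) = (43/4)/392 = (43/4)*(1/392) = 43/1568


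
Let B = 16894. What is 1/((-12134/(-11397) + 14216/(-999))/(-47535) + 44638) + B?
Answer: 136045913460802018583/8052913062649292 ≈ 16894.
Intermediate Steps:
1/((-12134/(-11397) + 14216/(-999))/(-47535) + 44638) + B = 1/((-12134/(-11397) + 14216/(-999))/(-47535) + 44638) + 16894 = 1/((-12134*(-1/11397) + 14216*(-1/999))*(-1/47535) + 44638) + 16894 = 1/((12134/11397 - 14216/999)*(-1/47535) + 44638) + 16894 = 1/(-49965962/3795201*(-1/47535) + 44638) + 16894 = 1/(49965962/180404879535 + 44638) + 16894 = 1/(8052913062649292/180404879535) + 16894 = 180404879535/8052913062649292 + 16894 = 136045913460802018583/8052913062649292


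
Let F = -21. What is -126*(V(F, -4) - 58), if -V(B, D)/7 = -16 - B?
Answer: 11718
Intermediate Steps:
V(B, D) = 112 + 7*B (V(B, D) = -7*(-16 - B) = 112 + 7*B)
-126*(V(F, -4) - 58) = -126*((112 + 7*(-21)) - 58) = -126*((112 - 147) - 58) = -126*(-35 - 58) = -126*(-93) = 11718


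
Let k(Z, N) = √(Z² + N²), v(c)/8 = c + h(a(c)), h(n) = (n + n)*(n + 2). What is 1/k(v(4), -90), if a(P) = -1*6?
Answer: √45289/90578 ≈ 0.0023495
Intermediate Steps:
a(P) = -6
h(n) = 2*n*(2 + n) (h(n) = (2*n)*(2 + n) = 2*n*(2 + n))
v(c) = 384 + 8*c (v(c) = 8*(c + 2*(-6)*(2 - 6)) = 8*(c + 2*(-6)*(-4)) = 8*(c + 48) = 8*(48 + c) = 384 + 8*c)
k(Z, N) = √(N² + Z²)
1/k(v(4), -90) = 1/(√((-90)² + (384 + 8*4)²)) = 1/(√(8100 + (384 + 32)²)) = 1/(√(8100 + 416²)) = 1/(√(8100 + 173056)) = 1/(√181156) = 1/(2*√45289) = √45289/90578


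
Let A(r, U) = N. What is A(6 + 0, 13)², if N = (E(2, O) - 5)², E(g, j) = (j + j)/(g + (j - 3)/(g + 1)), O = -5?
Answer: 10000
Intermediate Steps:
E(g, j) = 2*j/(g + (-3 + j)/(1 + g)) (E(g, j) = (2*j)/(g + (-3 + j)/(1 + g)) = 2*j/(g + (-3 + j)/(1 + g)))
N = 100 (N = (2*(-5)*(1 + 2)/(-3 + 2 - 5 + 2²) - 5)² = (2*(-5)*3/(-3 + 2 - 5 + 4) - 5)² = (2*(-5)*3/(-2) - 5)² = (2*(-5)*(-½)*3 - 5)² = (15 - 5)² = 10² = 100)
A(r, U) = 100
A(6 + 0, 13)² = 100² = 10000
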